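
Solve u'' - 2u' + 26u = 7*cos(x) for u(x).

Characteristic equation r² - 2r + 26 = 0 has discriminant (-2)² - 4·(26) = -100 < 0, so r = 1 ± 5i.
Hence u_h = C1*cos(5*x)*exp(x) + C2*exp(x)*sin(5*x).
Try u_p = A*cos(x) + B*sin(x). Substituting and equating the coefficients of cos(x) and sin(x) gives A = 175/629, B = -14/629, so u_p = -14*sin(x)/629 + 175*cos(x)/629.

u = -14*sin(x)/629 + 175*cos(x)/629 + C1*cos(5*x)*exp(x) + C2*exp(x)*sin(5*x)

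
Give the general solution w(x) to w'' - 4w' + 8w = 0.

Characteristic equation r² - 4r + 8 = 0 has discriminant (-4)² - 4·(8) = -16 < 0, so r = 2 ± 2i.
Hence w_h = C1*cos(2*x)*exp(2*x) + C2*exp(2*x)*sin(2*x).

w = C1*cos(2*x)*exp(2*x) + C2*exp(2*x)*sin(2*x)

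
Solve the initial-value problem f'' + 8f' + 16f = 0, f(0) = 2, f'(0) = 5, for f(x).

Characteristic equation r² + 8r + 16 = 0 has discriminant (8)² - 4·(16) = 0, so r = -4 is a repeated root.
Hence f_h = (C1 + C2*x)*exp(-4*x).
Apply the initial conditions: f(0) = C1 = 2 and f'(0) = C2 - 4*C1 = 5. Solving gives C1 = 2, C2 = 13.

f = 2*exp(-4*x) + 13*x*exp(-4*x)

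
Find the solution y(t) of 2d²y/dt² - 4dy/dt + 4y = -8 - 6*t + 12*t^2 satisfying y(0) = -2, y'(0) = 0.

Divide through by 2: y'' - 2y' + 2y = -4 - 3*t + 6*t^2.
Characteristic equation r² - 2r + 2 = 0 has discriminant (-2)² - 4·(2) = -4 < 0, so r = 1 ± i.
Hence y_h = C1*cos(t)*exp(t) + C2*exp(t)*sin(t).
For the particular solution try y_p = A0 + A1*t + A2*t^2. Substituting and matching coefficients of each power of t gives A0 = -1/2, A1 = 9/2, A2 = 3, so y_p = -1/2 + 3*t^2 + 9*t/2.
General solution: y = -1/2 + 3*t^2 + 9*t/2 + C1*cos(t)*exp(t) + C2*exp(t)*sin(t).
Apply the initial conditions: y(0) = -1/2 + C1 = -2 and y'(0) = 9/2 + C1 + C2 = 0. Solving gives C1 = -3/2, C2 = -3.

y = -1/2 + 3*t**2 + 9*t/2 - 3*exp(t)*sin(t) - 3*cos(t)*exp(t)/2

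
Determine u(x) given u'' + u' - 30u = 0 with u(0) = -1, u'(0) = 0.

u = -6*exp(5*x)/11 - 5*exp(-6*x)/11

Characteristic equation r² + r - 30 = 0 factors as (r + 6)(r - 5) = 0, so r = -6, 5.
Hence u_h = C1*exp(-6*x) + C2*exp(5*x).
Apply the initial conditions: u(0) = C1 + C2 = -1 and u'(0) = -6*C1 + 5*C2 = 0. Solving gives C1 = -5/11, C2 = -6/11.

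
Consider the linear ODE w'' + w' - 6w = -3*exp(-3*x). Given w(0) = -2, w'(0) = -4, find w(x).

Characteristic equation r² + r - 6 = 0 factors as (r + 3)(r - 2) = 0, so r = -3, 2.
Hence w_h = C1*exp(-3*x) + C2*exp(2*x).
Since exp(-3*x) solves the homogeneous equation (r = -3 is a root of multiplicity 1), multiply the trial by x. Try w_p = A*x*exp(-3*x). Substituting into the equation and dividing by exp(-3*x) gives A = 3/5, so w_p = 3*x*exp(-3*x)/5.
General solution: w = C1*exp(-3*x) + C2*exp(2*x) + 3*x*exp(-3*x)/5.
Apply the initial conditions: w(0) = C1 + C2 = -2 and w'(0) = 3/5 - 3*C1 + 2*C2 = -4. Solving gives C1 = 3/25, C2 = -53/25.

w = -53*exp(2*x)/25 + 3*exp(-3*x)/25 + 3*x*exp(-3*x)/5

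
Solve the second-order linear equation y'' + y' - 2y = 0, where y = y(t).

y = C1*exp(t) + C2*exp(-2*t)

Characteristic equation r² + r - 2 = 0 factors as (r - 1)(r + 2) = 0, so r = 1, -2.
Hence y_h = C1*exp(t) + C2*exp(-2*t).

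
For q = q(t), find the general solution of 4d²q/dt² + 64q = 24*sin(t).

q = 2*sin(t)/5 + C1*cos(4*t) + C2*sin(4*t)

Divide through by 4: q'' + 16q = 6*sin(t).
Characteristic equation r² + 16 = 0 has discriminant (0)² - 4·(16) = -64 < 0, so r = ± 4i.
Hence q_h = C1*cos(4*t) + C2*sin(4*t).
Try q_p = A*cos(t) + B*sin(t). Substituting and equating the coefficients of cos(t) and sin(t) gives A = 0, B = 2/5, so q_p = 2*sin(t)/5.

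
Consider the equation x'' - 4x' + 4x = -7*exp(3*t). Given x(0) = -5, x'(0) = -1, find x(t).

x = -7*exp(3*t) + 2*exp(2*t) + 16*t*exp(2*t)

Characteristic equation r² - 4r + 4 = 0 has discriminant (-4)² - 4·(4) = 0, so r = 2 is a repeated root.
Hence x_h = (C1 + C2*t)*exp(2*t).
Try x_p = A*exp(3*t). Substituting into the equation and dividing by exp(3*t) gives A = -7, so x_p = -7*exp(3*t).
General solution: x = -7*exp(3*t) + C1*exp(2*t) + C2*t*exp(2*t).
Apply the initial conditions: x(0) = -7 + C1 = -5 and x'(0) = -21 + C2 + 2*C1 = -1. Solving gives C1 = 2, C2 = 16.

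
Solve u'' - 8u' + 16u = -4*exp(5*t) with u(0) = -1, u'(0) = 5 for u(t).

Characteristic equation r² - 8r + 16 = 0 has discriminant (-8)² - 4·(16) = 0, so r = 4 is a repeated root.
Hence u_h = (C1 + C2*t)*exp(4*t).
Try u_p = A*exp(5*t). Substituting into the equation and dividing by exp(5*t) gives A = -4, so u_p = -4*exp(5*t).
General solution: u = -4*exp(5*t) + C1*exp(4*t) + C2*t*exp(4*t).
Apply the initial conditions: u(0) = -4 + C1 = -1 and u'(0) = -20 + C2 + 4*C1 = 5. Solving gives C1 = 3, C2 = 13.

u = -4*exp(5*t) + 3*exp(4*t) + 13*t*exp(4*t)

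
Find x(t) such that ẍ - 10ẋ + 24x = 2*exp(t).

x = 2*exp(t)/15 + C1*exp(6*t) + C2*exp(4*t)

Characteristic equation r² - 10r + 24 = 0 factors as (r - 6)(r - 4) = 0, so r = 6, 4.
Hence x_h = C1*exp(6*t) + C2*exp(4*t).
Try x_p = A*exp(t). Substituting into the equation and dividing by exp(t) gives A = 2/15, so x_p = 2*exp(t)/15.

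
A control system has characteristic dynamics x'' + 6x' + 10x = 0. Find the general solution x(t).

Characteristic equation r² + 6r + 10 = 0 has discriminant (6)² - 4·(10) = -4 < 0, so r = -3 ± i.
Hence x_h = C1*cos(t)*exp(-3*t) + C2*exp(-3*t)*sin(t).

x = C1*cos(t)*exp(-3*t) + C2*exp(-3*t)*sin(t)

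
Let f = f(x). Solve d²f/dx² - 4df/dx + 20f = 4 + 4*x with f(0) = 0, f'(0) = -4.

Characteristic equation r² - 4r + 20 = 0 has discriminant (-4)² - 4·(20) = -64 < 0, so r = 2 ± 4i.
Hence f_h = C1*cos(4*x)*exp(2*x) + C2*exp(2*x)*sin(4*x).
For the particular solution try f_p = A0 + A1*x. Substituting and matching coefficients of each power of x gives A0 = 6/25, A1 = 1/5, so f_p = 6/25 + x/5.
General solution: f = 6/25 + x/5 + C1*cos(4*x)*exp(2*x) + C2*exp(2*x)*sin(4*x).
Apply the initial conditions: f(0) = 6/25 + C1 = 0 and f'(0) = 1/5 + 2*C1 + 4*C2 = -4. Solving gives C1 = -6/25, C2 = -93/100.

f = 6/25 + x/5 - 93*exp(2*x)*sin(4*x)/100 - 6*cos(4*x)*exp(2*x)/25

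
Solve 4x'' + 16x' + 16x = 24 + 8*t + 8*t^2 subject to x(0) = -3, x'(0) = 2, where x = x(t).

Divide through by 4: x'' + 4x' + 4x = 6 + 2*t + 2*t^2.
Characteristic equation r² + 4r + 4 = 0 has discriminant (4)² - 4·(4) = 0, so r = -2 is a repeated root.
Hence x_h = (C1 + C2*t)*exp(-2*t).
For the particular solution try x_p = A0 + A1*t + A2*t^2. Substituting and matching coefficients of each power of t gives A0 = 7/4, A1 = -1/2, A2 = 1/2, so x_p = 7/4 + t^2/2 - t/2.
General solution: x = 7/4 + t^2/2 - t/2 + C1*exp(-2*t) + C2*t*exp(-2*t).
Apply the initial conditions: x(0) = 7/4 + C1 = -3 and x'(0) = -1/2 + C2 - 2*C1 = 2. Solving gives C1 = -19/4, C2 = -7.

x = 7/4 + t**2/2 - 19*exp(-2*t)/4 - t/2 - 7*t*exp(-2*t)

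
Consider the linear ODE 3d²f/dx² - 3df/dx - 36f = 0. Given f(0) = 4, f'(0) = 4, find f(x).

f = 12*exp(-3*x)/7 + 16*exp(4*x)/7

Divide through by 3: f'' - f' - 12f = 0.
Characteristic equation r² - r - 12 = 0 factors as (r + 3)(r - 4) = 0, so r = -3, 4.
Hence f_h = C1*exp(-3*x) + C2*exp(4*x).
Apply the initial conditions: f(0) = C1 + C2 = 4 and f'(0) = -3*C1 + 4*C2 = 4. Solving gives C1 = 12/7, C2 = 16/7.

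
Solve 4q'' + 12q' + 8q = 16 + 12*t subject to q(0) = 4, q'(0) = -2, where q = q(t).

q = -1/4 + 5*exp(-t) - 3*exp(-2*t)/4 + 3*t/2

Divide through by 4: q'' + 3q' + 2q = 4 + 3*t.
Characteristic equation r² + 3r + 2 = 0 factors as (r + 1)(r + 2) = 0, so r = -1, -2.
Hence q_h = C1*exp(-t) + C2*exp(-2*t).
For the particular solution try q_p = A0 + A1*t. Substituting and matching coefficients of each power of t gives A0 = -1/4, A1 = 3/2, so q_p = -1/4 + 3*t/2.
General solution: q = -1/4 + 3*t/2 + C1*exp(-t) + C2*exp(-2*t).
Apply the initial conditions: q(0) = -1/4 + C1 + C2 = 4 and q'(0) = 3/2 - C1 - 2*C2 = -2. Solving gives C1 = 5, C2 = -3/4.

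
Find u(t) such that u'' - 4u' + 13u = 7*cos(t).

Characteristic equation r² - 4r + 13 = 0 has discriminant (-4)² - 4·(13) = -36 < 0, so r = 2 ± 3i.
Hence u_h = C1*cos(3*t)*exp(2*t) + C2*exp(2*t)*sin(3*t).
Try u_p = A*cos(t) + B*sin(t). Substituting and equating the coefficients of cos(t) and sin(t) gives A = 21/40, B = -7/40, so u_p = -7*sin(t)/40 + 21*cos(t)/40.

u = -7*sin(t)/40 + 21*cos(t)/40 + C1*cos(3*t)*exp(2*t) + C2*exp(2*t)*sin(3*t)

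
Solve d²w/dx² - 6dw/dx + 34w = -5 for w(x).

w = -5/34 + C1*cos(5*x)*exp(3*x) + C2*exp(3*x)*sin(5*x)

Characteristic equation r² - 6r + 34 = 0 has discriminant (-6)² - 4·(34) = -100 < 0, so r = 3 ± 5i.
Hence w_h = C1*cos(5*x)*exp(3*x) + C2*exp(3*x)*sin(5*x).
For the particular solution try w_p = A0. Substituting and matching coefficients of each power of x gives A0 = -5/34, so w_p = -5/34.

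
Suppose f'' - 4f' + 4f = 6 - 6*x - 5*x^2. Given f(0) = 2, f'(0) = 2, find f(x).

Characteristic equation r² - 4r + 4 = 0 has discriminant (-4)² - 4·(4) = 0, so r = 2 is a repeated root.
Hence f_h = (C1 + C2*x)*exp(2*x).
For the particular solution try f_p = A0 + A1*x + A2*x^2. Substituting and matching coefficients of each power of x gives A0 = -15/8, A1 = -4, A2 = -5/4, so f_p = -15/8 - 4*x - 5*x^2/4.
General solution: f = -15/8 - 4*x - 5*x^2/4 + C1*exp(2*x) + C2*x*exp(2*x).
Apply the initial conditions: f(0) = -15/8 + C1 = 2 and f'(0) = -4 + C2 + 2*C1 = 2. Solving gives C1 = 31/8, C2 = -7/4.

f = -15/8 - 4*x - 5*x**2/4 + 31*exp(2*x)/8 - 7*x*exp(2*x)/4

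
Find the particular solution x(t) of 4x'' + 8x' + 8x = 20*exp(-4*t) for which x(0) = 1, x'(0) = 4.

Divide through by 4: x'' + 2x' + 2x = 5*exp(-4*t).
Characteristic equation r² + 2r + 2 = 0 has discriminant (2)² - 4·(2) = -4 < 0, so r = -1 ± i.
Hence x_h = C1*cos(t)*exp(-t) + C2*exp(-t)*sin(t).
Try x_p = A*exp(-4*t). Substituting into the equation and dividing by exp(-4*t) gives A = 1/2, so x_p = exp(-4*t)/2.
General solution: x = exp(-4*t)/2 + C1*cos(t)*exp(-t) + C2*exp(-t)*sin(t).
Apply the initial conditions: x(0) = 1/2 + C1 = 1 and x'(0) = -2 + C2 - C1 = 4. Solving gives C1 = 1/2, C2 = 13/2.

x = exp(-4*t)/2 + cos(t)*exp(-t)/2 + 13*exp(-t)*sin(t)/2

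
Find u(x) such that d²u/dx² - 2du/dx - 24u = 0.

u = C1*exp(-4*x) + C2*exp(6*x)

Characteristic equation r² - 2r - 24 = 0 factors as (r + 4)(r - 6) = 0, so r = -4, 6.
Hence u_h = C1*exp(-4*x) + C2*exp(6*x).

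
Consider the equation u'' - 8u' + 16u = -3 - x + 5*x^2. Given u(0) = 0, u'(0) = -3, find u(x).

Characteristic equation r² - 8r + 16 = 0 has discriminant (-8)² - 4·(16) = 0, so r = 4 is a repeated root.
Hence u_h = (C1 + C2*x)*exp(4*x).
For the particular solution try u_p = A0 + A1*x + A2*x^2. Substituting and matching coefficients of each power of x gives A0 = -13/128, A1 = 1/4, A2 = 5/16, so u_p = -13/128 + x/4 + 5*x^2/16.
General solution: u = -13/128 + x/4 + 5*x^2/16 + C1*exp(4*x) + C2*x*exp(4*x).
Apply the initial conditions: u(0) = -13/128 + C1 = 0 and u'(0) = 1/4 + C2 + 4*C1 = -3. Solving gives C1 = 13/128, C2 = -117/32.

u = -13/128 + x/4 + 5*x**2/16 + 13*exp(4*x)/128 - 117*x*exp(4*x)/32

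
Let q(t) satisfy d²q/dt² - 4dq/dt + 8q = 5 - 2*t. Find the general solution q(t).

q = 1/2 - t/4 + C1*cos(2*t)*exp(2*t) + C2*exp(2*t)*sin(2*t)

Characteristic equation r² - 4r + 8 = 0 has discriminant (-4)² - 4·(8) = -16 < 0, so r = 2 ± 2i.
Hence q_h = C1*cos(2*t)*exp(2*t) + C2*exp(2*t)*sin(2*t).
For the particular solution try q_p = A0 + A1*t. Substituting and matching coefficients of each power of t gives A0 = 1/2, A1 = -1/4, so q_p = 1/2 - t/4.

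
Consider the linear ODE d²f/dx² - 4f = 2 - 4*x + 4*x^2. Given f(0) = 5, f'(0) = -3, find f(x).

f = -1 + x - x**2 + 2*exp(2*x) + 4*exp(-2*x)

Characteristic equation r² - 4 = 0 factors as (r - 2)(r + 2) = 0, so r = 2, -2.
Hence f_h = C1*exp(2*x) + C2*exp(-2*x).
For the particular solution try f_p = A0 + A1*x + A2*x^2. Substituting and matching coefficients of each power of x gives A0 = -1, A1 = 1, A2 = -1, so f_p = -1 + x - x^2.
General solution: f = -1 + x - x^2 + C1*exp(2*x) + C2*exp(-2*x).
Apply the initial conditions: f(0) = -1 + C1 + C2 = 5 and f'(0) = 1 - 2*C2 + 2*C1 = -3. Solving gives C1 = 2, C2 = 4.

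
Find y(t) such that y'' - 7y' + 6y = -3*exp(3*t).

Characteristic equation r² - 7r + 6 = 0 factors as (r - 1)(r - 6) = 0, so r = 1, 6.
Hence y_h = C1*exp(t) + C2*exp(6*t).
Try y_p = A*exp(3*t). Substituting into the equation and dividing by exp(3*t) gives A = 1/2, so y_p = exp(3*t)/2.

y = exp(3*t)/2 + C1*exp(t) + C2*exp(6*t)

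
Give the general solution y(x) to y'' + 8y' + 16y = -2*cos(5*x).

y = -80*sin(5*x)/1681 + 18*cos(5*x)/1681 + C1*exp(-4*x) + C2*x*exp(-4*x)

Characteristic equation r² + 8r + 16 = 0 has discriminant (8)² - 4·(16) = 0, so r = -4 is a repeated root.
Hence y_h = (C1 + C2*x)*exp(-4*x).
Try y_p = A*cos(5*x) + B*sin(5*x). Substituting and equating the coefficients of cos(5x) and sin(5x) gives A = 18/1681, B = -80/1681, so y_p = -80*sin(5*x)/1681 + 18*cos(5*x)/1681.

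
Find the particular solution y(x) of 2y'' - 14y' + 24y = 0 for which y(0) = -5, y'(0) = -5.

y = -15*exp(3*x) + 10*exp(4*x)

Divide through by 2: y'' - 7y' + 12y = 0.
Characteristic equation r² - 7r + 12 = 0 factors as (r - 3)(r - 4) = 0, so r = 3, 4.
Hence y_h = C1*exp(3*x) + C2*exp(4*x).
Apply the initial conditions: y(0) = C1 + C2 = -5 and y'(0) = 3*C1 + 4*C2 = -5. Solving gives C1 = -15, C2 = 10.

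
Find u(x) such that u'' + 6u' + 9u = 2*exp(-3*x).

u = C1*exp(-3*x) + x**2*exp(-3*x) + C2*x*exp(-3*x)

Characteristic equation r² + 6r + 9 = 0 has discriminant (6)² - 4·(9) = 0, so r = -3 is a repeated root.
Hence u_h = (C1 + C2*x)*exp(-3*x).
Since exp(-3*x) solves the homogeneous equation (r = -3 is a root of multiplicity 2), multiply the trial by x^2. Try u_p = A*x^2*exp(-3*x). Substituting into the equation and dividing by exp(-3*x) gives A = 1, so u_p = x^2*exp(-3*x).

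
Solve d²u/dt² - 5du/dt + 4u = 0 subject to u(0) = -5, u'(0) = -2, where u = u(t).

u = -6*exp(t) + exp(4*t)

Characteristic equation r² - 5r + 4 = 0 factors as (r - 4)(r - 1) = 0, so r = 4, 1.
Hence u_h = C1*exp(4*t) + C2*exp(t).
Apply the initial conditions: u(0) = C1 + C2 = -5 and u'(0) = C2 + 4*C1 = -2. Solving gives C1 = 1, C2 = -6.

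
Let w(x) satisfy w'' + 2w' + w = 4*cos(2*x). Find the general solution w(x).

w = -12*cos(2*x)/25 + 16*sin(2*x)/25 + C1*exp(-x) + C2*x*exp(-x)

Characteristic equation r² + 2r + 1 = 0 has discriminant (2)² - 4·(1) = 0, so r = -1 is a repeated root.
Hence w_h = (C1 + C2*x)*exp(-x).
Try w_p = A*cos(2*x) + B*sin(2*x). Substituting and equating the coefficients of cos(2x) and sin(2x) gives A = -12/25, B = 16/25, so w_p = -12*cos(2*x)/25 + 16*sin(2*x)/25.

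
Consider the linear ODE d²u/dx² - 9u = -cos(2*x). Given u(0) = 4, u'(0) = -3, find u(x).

u = cos(2*x)/13 + 19*exp(3*x)/13 + 32*exp(-3*x)/13

Characteristic equation r² - 9 = 0 factors as (r - 3)(r + 3) = 0, so r = 3, -3.
Hence u_h = C1*exp(3*x) + C2*exp(-3*x).
Try u_p = A*cos(2*x) + B*sin(2*x). Substituting and equating the coefficients of cos(2x) and sin(2x) gives A = 1/13, B = 0, so u_p = cos(2*x)/13.
General solution: u = cos(2*x)/13 + C1*exp(3*x) + C2*exp(-3*x).
Apply the initial conditions: u(0) = 1/13 + C1 + C2 = 4 and u'(0) = -3*C2 + 3*C1 = -3. Solving gives C1 = 19/13, C2 = 32/13.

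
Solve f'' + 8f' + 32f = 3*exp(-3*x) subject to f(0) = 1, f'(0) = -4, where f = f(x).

Characteristic equation r² + 8r + 32 = 0 has discriminant (8)² - 4·(32) = -64 < 0, so r = -4 ± 4i.
Hence f_h = C1*cos(4*x)*exp(-4*x) + C2*exp(-4*x)*sin(4*x).
Try f_p = A*exp(-3*x). Substituting into the equation and dividing by exp(-3*x) gives A = 3/17, so f_p = 3*exp(-3*x)/17.
General solution: f = 3*exp(-3*x)/17 + C1*cos(4*x)*exp(-4*x) + C2*exp(-4*x)*sin(4*x).
Apply the initial conditions: f(0) = 3/17 + C1 = 1 and f'(0) = -9/17 - 4*C1 + 4*C2 = -4. Solving gives C1 = 14/17, C2 = -3/68.

f = 3*exp(-3*x)/17 - 3*exp(-4*x)*sin(4*x)/68 + 14*cos(4*x)*exp(-4*x)/17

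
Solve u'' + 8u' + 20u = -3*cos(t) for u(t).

u = -57*cos(t)/425 - 24*sin(t)/425 + C1*cos(2*t)*exp(-4*t) + C2*exp(-4*t)*sin(2*t)

Characteristic equation r² + 8r + 20 = 0 has discriminant (8)² - 4·(20) = -16 < 0, so r = -4 ± 2i.
Hence u_h = C1*cos(2*t)*exp(-4*t) + C2*exp(-4*t)*sin(2*t).
Try u_p = A*cos(t) + B*sin(t). Substituting and equating the coefficients of cos(t) and sin(t) gives A = -57/425, B = -24/425, so u_p = -57*cos(t)/425 - 24*sin(t)/425.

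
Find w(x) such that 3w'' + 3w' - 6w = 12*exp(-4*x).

Divide through by 3: w'' + w' - 2w = 4*exp(-4*x).
Characteristic equation r² + r - 2 = 0 factors as (r - 1)(r + 2) = 0, so r = 1, -2.
Hence w_h = C1*exp(x) + C2*exp(-2*x).
Try w_p = A*exp(-4*x). Substituting into the equation and dividing by exp(-4*x) gives A = 2/5, so w_p = 2*exp(-4*x)/5.

w = 2*exp(-4*x)/5 + C1*exp(x) + C2*exp(-2*x)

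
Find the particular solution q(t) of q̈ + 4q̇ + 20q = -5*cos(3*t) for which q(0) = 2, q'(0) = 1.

q = -12*sin(3*t)/53 - 11*cos(3*t)/53 + 117*cos(4*t)*exp(-2*t)/53 + 323*exp(-2*t)*sin(4*t)/212

Characteristic equation r² + 4r + 20 = 0 has discriminant (4)² - 4·(20) = -64 < 0, so r = -2 ± 4i.
Hence q_h = C1*cos(4*t)*exp(-2*t) + C2*exp(-2*t)*sin(4*t).
Try q_p = A*cos(3*t) + B*sin(3*t). Substituting and equating the coefficients of cos(3t) and sin(3t) gives A = -11/53, B = -12/53, so q_p = -12*sin(3*t)/53 - 11*cos(3*t)/53.
General solution: q = -12*sin(3*t)/53 - 11*cos(3*t)/53 + C1*cos(4*t)*exp(-2*t) + C2*exp(-2*t)*sin(4*t).
Apply the initial conditions: q(0) = -11/53 + C1 = 2 and q'(0) = -36/53 - 2*C1 + 4*C2 = 1. Solving gives C1 = 117/53, C2 = 323/212.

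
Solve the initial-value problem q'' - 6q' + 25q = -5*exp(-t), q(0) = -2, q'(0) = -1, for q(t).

Characteristic equation r² - 6r + 25 = 0 has discriminant (-6)² - 4·(25) = -64 < 0, so r = 3 ± 4i.
Hence q_h = C1*cos(4*t)*exp(3*t) + C2*exp(3*t)*sin(4*t).
Try q_p = A*exp(-t). Substituting into the equation and dividing by exp(-t) gives A = -5/32, so q_p = -5*exp(-t)/32.
General solution: q = -5*exp(-t)/32 + C1*cos(4*t)*exp(3*t) + C2*exp(3*t)*sin(4*t).
Apply the initial conditions: q(0) = -5/32 + C1 = -2 and q'(0) = 5/32 + 3*C1 + 4*C2 = -1. Solving gives C1 = -59/32, C2 = 35/32.

q = -5*exp(-t)/32 - 59*cos(4*t)*exp(3*t)/32 + 35*exp(3*t)*sin(4*t)/32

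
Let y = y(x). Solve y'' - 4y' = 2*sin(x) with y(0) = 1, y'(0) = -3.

Characteristic equation r² - 4r = 0 factors as (r - 4)r = 0, so r = 4, 0.
Hence y_h = C1*exp(4*x) + C2.
Try y_p = A*cos(x) + B*sin(x). Substituting and equating the coefficients of cos(x) and sin(x) gives A = 8/17, B = -2/17, so y_p = -2*sin(x)/17 + 8*cos(x)/17.
General solution: y = C2 - 2*sin(x)/17 + 8*cos(x)/17 + C1*exp(4*x).
Apply the initial conditions: y(0) = 8/17 + C1 + C2 = 1 and y'(0) = -2/17 + 4*C1 = -3. Solving gives C1 = -49/68, C2 = 5/4.

y = 5/4 - 49*exp(4*x)/68 - 2*sin(x)/17 + 8*cos(x)/17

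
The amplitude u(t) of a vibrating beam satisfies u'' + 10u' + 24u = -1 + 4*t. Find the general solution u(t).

Characteristic equation r² + 10r + 24 = 0 factors as (r + 4)(r + 6) = 0, so r = -4, -6.
Hence u_h = C1*exp(-4*t) + C2*exp(-6*t).
For the particular solution try u_p = A0 + A1*t. Substituting and matching coefficients of each power of t gives A0 = -1/9, A1 = 1/6, so u_p = -1/9 + t/6.

u = -1/9 + t/6 + C1*exp(-4*t) + C2*exp(-6*t)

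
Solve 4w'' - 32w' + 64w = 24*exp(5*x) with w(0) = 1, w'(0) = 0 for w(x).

w = -5*exp(4*x) + 6*exp(5*x) - 10*x*exp(4*x)

Divide through by 4: w'' - 8w' + 16w = 6*exp(5*x).
Characteristic equation r² - 8r + 16 = 0 has discriminant (-8)² - 4·(16) = 0, so r = 4 is a repeated root.
Hence w_h = (C1 + C2*x)*exp(4*x).
Try w_p = A*exp(5*x). Substituting into the equation and dividing by exp(5*x) gives A = 6, so w_p = 6*exp(5*x).
General solution: w = 6*exp(5*x) + C1*exp(4*x) + C2*x*exp(4*x).
Apply the initial conditions: w(0) = 6 + C1 = 1 and w'(0) = 30 + C2 + 4*C1 = 0. Solving gives C1 = -5, C2 = -10.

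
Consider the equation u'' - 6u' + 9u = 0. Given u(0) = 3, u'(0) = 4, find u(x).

Characteristic equation r² - 6r + 9 = 0 has discriminant (-6)² - 4·(9) = 0, so r = 3 is a repeated root.
Hence u_h = (C1 + C2*x)*exp(3*x).
Apply the initial conditions: u(0) = C1 = 3 and u'(0) = C2 + 3*C1 = 4. Solving gives C1 = 3, C2 = -5.

u = 3*exp(3*x) - 5*x*exp(3*x)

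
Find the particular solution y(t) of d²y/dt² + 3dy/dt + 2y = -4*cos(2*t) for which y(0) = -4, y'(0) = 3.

y = -21*exp(-t)/5 - 3*sin(2*t)/5 + cos(2*t)/5

Characteristic equation r² + 3r + 2 = 0 factors as (r + 1)(r + 2) = 0, so r = -1, -2.
Hence y_h = C1*exp(-t) + C2*exp(-2*t).
Try y_p = A*cos(2*t) + B*sin(2*t). Substituting and equating the coefficients of cos(2t) and sin(2t) gives A = 1/5, B = -3/5, so y_p = -3*sin(2*t)/5 + cos(2*t)/5.
General solution: y = -3*sin(2*t)/5 + cos(2*t)/5 + C1*exp(-t) + C2*exp(-2*t).
Apply the initial conditions: y(0) = 1/5 + C1 + C2 = -4 and y'(0) = -6/5 - C1 - 2*C2 = 3. Solving gives C1 = -21/5, C2 = 0.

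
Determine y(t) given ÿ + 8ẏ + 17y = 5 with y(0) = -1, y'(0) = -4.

y = 5/17 - 156*exp(-4*t)*sin(t)/17 - 22*cos(t)*exp(-4*t)/17

Characteristic equation r² + 8r + 17 = 0 has discriminant (8)² - 4·(17) = -4 < 0, so r = -4 ± i.
Hence y_h = C1*cos(t)*exp(-4*t) + C2*exp(-4*t)*sin(t).
For the particular solution try y_p = A0. Substituting and matching coefficients of each power of t gives A0 = 5/17, so y_p = 5/17.
General solution: y = 5/17 + C1*cos(t)*exp(-4*t) + C2*exp(-4*t)*sin(t).
Apply the initial conditions: y(0) = 5/17 + C1 = -1 and y'(0) = C2 - 4*C1 = -4. Solving gives C1 = -22/17, C2 = -156/17.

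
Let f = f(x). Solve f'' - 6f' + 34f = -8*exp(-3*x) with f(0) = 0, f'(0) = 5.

f = -8*exp(-3*x)/61 + 8*cos(5*x)*exp(3*x)/61 + 257*exp(3*x)*sin(5*x)/305

Characteristic equation r² - 6r + 34 = 0 has discriminant (-6)² - 4·(34) = -100 < 0, so r = 3 ± 5i.
Hence f_h = C1*cos(5*x)*exp(3*x) + C2*exp(3*x)*sin(5*x).
Try f_p = A*exp(-3*x). Substituting into the equation and dividing by exp(-3*x) gives A = -8/61, so f_p = -8*exp(-3*x)/61.
General solution: f = -8*exp(-3*x)/61 + C1*cos(5*x)*exp(3*x) + C2*exp(3*x)*sin(5*x).
Apply the initial conditions: f(0) = -8/61 + C1 = 0 and f'(0) = 24/61 + 3*C1 + 5*C2 = 5. Solving gives C1 = 8/61, C2 = 257/305.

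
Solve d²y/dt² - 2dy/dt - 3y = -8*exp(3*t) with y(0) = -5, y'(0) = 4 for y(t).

Characteristic equation r² - 2r - 3 = 0 factors as (r - 3)(r + 1) = 0, so r = 3, -1.
Hence y_h = C1*exp(3*t) + C2*exp(-t).
Since exp(3*t) solves the homogeneous equation (r = 3 is a root of multiplicity 1), multiply the trial by t. Try y_p = A*t*exp(3*t). Substituting into the equation and dividing by exp(3*t) gives A = -2, so y_p = -2*t*exp(3*t).
General solution: y = C1*exp(3*t) + C2*exp(-t) - 2*t*exp(3*t).
Apply the initial conditions: y(0) = C1 + C2 = -5 and y'(0) = -2 - C2 + 3*C1 = 4. Solving gives C1 = 1/4, C2 = -21/4.

y = -21*exp(-t)/4 + exp(3*t)/4 - 2*t*exp(3*t)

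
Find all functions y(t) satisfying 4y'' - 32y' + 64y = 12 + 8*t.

y = 1/4 + t/8 + C1*exp(4*t) + C2*t*exp(4*t)

Divide through by 4: y'' - 8y' + 16y = 3 + 2*t.
Characteristic equation r² - 8r + 16 = 0 has discriminant (-8)² - 4·(16) = 0, so r = 4 is a repeated root.
Hence y_h = (C1 + C2*t)*exp(4*t).
For the particular solution try y_p = A0 + A1*t. Substituting and matching coefficients of each power of t gives A0 = 1/4, A1 = 1/8, so y_p = 1/4 + t/8.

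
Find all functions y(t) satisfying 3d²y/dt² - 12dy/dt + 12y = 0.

Divide through by 3: y'' - 4y' + 4y = 0.
Characteristic equation r² - 4r + 4 = 0 has discriminant (-4)² - 4·(4) = 0, so r = 2 is a repeated root.
Hence y_h = (C1 + C2*t)*exp(2*t).

y = C1*exp(2*t) + C2*t*exp(2*t)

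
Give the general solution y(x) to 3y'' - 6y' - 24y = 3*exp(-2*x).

y = C1*exp(-2*x) + C2*exp(4*x) - x*exp(-2*x)/6

Divide through by 3: y'' - 2y' - 8y = exp(-2*x).
Characteristic equation r² - 2r - 8 = 0 factors as (r + 2)(r - 4) = 0, so r = -2, 4.
Hence y_h = C1*exp(-2*x) + C2*exp(4*x).
Since exp(-2*x) solves the homogeneous equation (r = -2 is a root of multiplicity 1), multiply the trial by x. Try y_p = A*x*exp(-2*x). Substituting into the equation and dividing by exp(-2*x) gives A = -1/6, so y_p = -x*exp(-2*x)/6.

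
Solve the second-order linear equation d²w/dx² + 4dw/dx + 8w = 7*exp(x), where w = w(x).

Characteristic equation r² + 4r + 8 = 0 has discriminant (4)² - 4·(8) = -16 < 0, so r = -2 ± 2i.
Hence w_h = C1*cos(2*x)*exp(-2*x) + C2*exp(-2*x)*sin(2*x).
Try w_p = A*exp(x). Substituting into the equation and dividing by exp(x) gives A = 7/13, so w_p = 7*exp(x)/13.

w = 7*exp(x)/13 + C1*cos(2*x)*exp(-2*x) + C2*exp(-2*x)*sin(2*x)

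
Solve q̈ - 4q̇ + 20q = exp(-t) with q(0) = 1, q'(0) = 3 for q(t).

Characteristic equation r² - 4r + 20 = 0 has discriminant (-4)² - 4·(20) = -64 < 0, so r = 2 ± 4i.
Hence q_h = C1*cos(4*t)*exp(2*t) + C2*exp(2*t)*sin(4*t).
Try q_p = A*exp(-t). Substituting into the equation and dividing by exp(-t) gives A = 1/25, so q_p = exp(-t)/25.
General solution: q = exp(-t)/25 + C1*cos(4*t)*exp(2*t) + C2*exp(2*t)*sin(4*t).
Apply the initial conditions: q(0) = 1/25 + C1 = 1 and q'(0) = -1/25 + 2*C1 + 4*C2 = 3. Solving gives C1 = 24/25, C2 = 7/25.

q = exp(-t)/25 + 7*exp(2*t)*sin(4*t)/25 + 24*cos(4*t)*exp(2*t)/25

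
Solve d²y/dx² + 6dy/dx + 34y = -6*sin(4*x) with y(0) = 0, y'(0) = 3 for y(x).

Characteristic equation r² + 6r + 34 = 0 has discriminant (6)² - 4·(34) = -100 < 0, so r = -3 ± 5i.
Hence y_h = C1*cos(5*x)*exp(-3*x) + C2*exp(-3*x)*sin(5*x).
Try y_p = A*cos(4*x) + B*sin(4*x). Substituting and equating the coefficients of cos(4x) and sin(4x) gives A = 4/25, B = -3/25, so y_p = -3*sin(4*x)/25 + 4*cos(4*x)/25.
General solution: y = -3*sin(4*x)/25 + 4*cos(4*x)/25 + C1*cos(5*x)*exp(-3*x) + C2*exp(-3*x)*sin(5*x).
Apply the initial conditions: y(0) = 4/25 + C1 = 0 and y'(0) = -12/25 - 3*C1 + 5*C2 = 3. Solving gives C1 = -4/25, C2 = 3/5.

y = -3*sin(4*x)/25 + 4*cos(4*x)/25 - 4*cos(5*x)*exp(-3*x)/25 + 3*exp(-3*x)*sin(5*x)/5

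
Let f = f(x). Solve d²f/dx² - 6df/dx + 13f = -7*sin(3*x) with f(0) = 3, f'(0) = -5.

f = -63*cos(3*x)/170 - 7*sin(3*x)/85 - 2527*exp(3*x)*sin(2*x)/340 + 573*cos(2*x)*exp(3*x)/170

Characteristic equation r² - 6r + 13 = 0 has discriminant (-6)² - 4·(13) = -16 < 0, so r = 3 ± 2i.
Hence f_h = C1*cos(2*x)*exp(3*x) + C2*exp(3*x)*sin(2*x).
Try f_p = A*cos(3*x) + B*sin(3*x). Substituting and equating the coefficients of cos(3x) and sin(3x) gives A = -63/170, B = -7/85, so f_p = -63*cos(3*x)/170 - 7*sin(3*x)/85.
General solution: f = -63*cos(3*x)/170 - 7*sin(3*x)/85 + C1*cos(2*x)*exp(3*x) + C2*exp(3*x)*sin(2*x).
Apply the initial conditions: f(0) = -63/170 + C1 = 3 and f'(0) = -21/85 + 2*C2 + 3*C1 = -5. Solving gives C1 = 573/170, C2 = -2527/340.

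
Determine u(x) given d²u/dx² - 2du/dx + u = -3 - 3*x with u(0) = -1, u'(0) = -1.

Characteristic equation r² - 2r + 1 = 0 has discriminant (-2)² - 4·(1) = 0, so r = 1 is a repeated root.
Hence u_h = (C1 + C2*x)*exp(x).
For the particular solution try u_p = A0 + A1*x. Substituting and matching coefficients of each power of x gives A0 = -9, A1 = -3, so u_p = -9 - 3*x.
General solution: u = -9 - 3*x + C1*exp(x) + C2*x*exp(x).
Apply the initial conditions: u(0) = -9 + C1 = -1 and u'(0) = -3 + C1 + C2 = -1. Solving gives C1 = 8, C2 = -6.

u = -9 - 3*x + 8*exp(x) - 6*x*exp(x)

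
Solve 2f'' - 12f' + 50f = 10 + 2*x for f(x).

Divide through by 2: f'' - 6f' + 25f = 5 + x.
Characteristic equation r² - 6r + 25 = 0 has discriminant (-6)² - 4·(25) = -64 < 0, so r = 3 ± 4i.
Hence f_h = C1*cos(4*x)*exp(3*x) + C2*exp(3*x)*sin(4*x).
For the particular solution try f_p = A0 + A1*x. Substituting and matching coefficients of each power of x gives A0 = 131/625, A1 = 1/25, so f_p = 131/625 + x/25.

f = 131/625 + x/25 + C1*cos(4*x)*exp(3*x) + C2*exp(3*x)*sin(4*x)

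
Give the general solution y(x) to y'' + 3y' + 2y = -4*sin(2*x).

Characteristic equation r² + 3r + 2 = 0 factors as (r + 2)(r + 1) = 0, so r = -2, -1.
Hence y_h = C1*exp(-2*x) + C2*exp(-x).
Try y_p = A*cos(2*x) + B*sin(2*x). Substituting and equating the coefficients of cos(2x) and sin(2x) gives A = 3/5, B = 1/5, so y_p = sin(2*x)/5 + 3*cos(2*x)/5.

y = sin(2*x)/5 + 3*cos(2*x)/5 + C1*exp(-2*x) + C2*exp(-x)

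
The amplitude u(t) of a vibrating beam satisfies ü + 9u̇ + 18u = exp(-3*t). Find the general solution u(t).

Characteristic equation r² + 9r + 18 = 0 factors as (r + 6)(r + 3) = 0, so r = -6, -3.
Hence u_h = C1*exp(-6*t) + C2*exp(-3*t).
Since exp(-3*t) solves the homogeneous equation (r = -3 is a root of multiplicity 1), multiply the trial by t. Try u_p = A*t*exp(-3*t). Substituting into the equation and dividing by exp(-3*t) gives A = 1/3, so u_p = t*exp(-3*t)/3.

u = C1*exp(-6*t) + C2*exp(-3*t) + t*exp(-3*t)/3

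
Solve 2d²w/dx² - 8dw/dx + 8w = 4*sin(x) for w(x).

w = 6*sin(x)/25 + 8*cos(x)/25 + C1*exp(2*x) + C2*x*exp(2*x)

Divide through by 2: w'' - 4w' + 4w = 2*sin(x).
Characteristic equation r² - 4r + 4 = 0 has discriminant (-4)² - 4·(4) = 0, so r = 2 is a repeated root.
Hence w_h = (C1 + C2*x)*exp(2*x).
Try w_p = A*cos(x) + B*sin(x). Substituting and equating the coefficients of cos(x) and sin(x) gives A = 8/25, B = 6/25, so w_p = 6*sin(x)/25 + 8*cos(x)/25.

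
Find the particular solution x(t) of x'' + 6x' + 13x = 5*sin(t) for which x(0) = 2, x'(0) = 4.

x = -cos(t)/6 + sin(t)/3 + 13*cos(2*t)*exp(-3*t)/6 + 61*exp(-3*t)*sin(2*t)/12

Characteristic equation r² + 6r + 13 = 0 has discriminant (6)² - 4·(13) = -16 < 0, so r = -3 ± 2i.
Hence x_h = C1*cos(2*t)*exp(-3*t) + C2*exp(-3*t)*sin(2*t).
Try x_p = A*cos(t) + B*sin(t). Substituting and equating the coefficients of cos(t) and sin(t) gives A = -1/6, B = 1/3, so x_p = -cos(t)/6 + sin(t)/3.
General solution: x = -cos(t)/6 + sin(t)/3 + C1*cos(2*t)*exp(-3*t) + C2*exp(-3*t)*sin(2*t).
Apply the initial conditions: x(0) = -1/6 + C1 = 2 and x'(0) = 1/3 - 3*C1 + 2*C2 = 4. Solving gives C1 = 13/6, C2 = 61/12.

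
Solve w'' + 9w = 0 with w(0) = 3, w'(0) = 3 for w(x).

w = 3*cos(3*x) + sin(3*x)

Characteristic equation r² + 9 = 0 has discriminant (0)² - 4·(9) = -36 < 0, so r = ± 3i.
Hence w_h = C1*cos(3*x) + C2*sin(3*x).
Apply the initial conditions: w(0) = C1 = 3 and w'(0) = 3*C2 = 3. Solving gives C1 = 3, C2 = 1.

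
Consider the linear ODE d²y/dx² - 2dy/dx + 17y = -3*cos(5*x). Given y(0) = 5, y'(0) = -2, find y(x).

Characteristic equation r² - 2r + 17 = 0 has discriminant (-2)² - 4·(17) = -64 < 0, so r = 1 ± 4i.
Hence y_h = C1*cos(4*x)*exp(x) + C2*exp(x)*sin(4*x).
Try y_p = A*cos(5*x) + B*sin(5*x). Substituting and equating the coefficients of cos(5x) and sin(5x) gives A = 6/41, B = 15/82, so y_p = 6*cos(5*x)/41 + 15*sin(5*x)/82.
General solution: y = 6*cos(5*x)/41 + 15*sin(5*x)/82 + C1*cos(4*x)*exp(x) + C2*exp(x)*sin(4*x).
Apply the initial conditions: y(0) = 6/41 + C1 = 5 and y'(0) = 75/82 + C1 + 4*C2 = -2. Solving gives C1 = 199/41, C2 = -637/328.

y = 6*cos(5*x)/41 + 15*sin(5*x)/82 - 637*exp(x)*sin(4*x)/328 + 199*cos(4*x)*exp(x)/41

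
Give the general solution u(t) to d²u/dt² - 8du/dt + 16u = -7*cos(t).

u = -105*cos(t)/289 + 56*sin(t)/289 + C1*exp(4*t) + C2*t*exp(4*t)

Characteristic equation r² - 8r + 16 = 0 has discriminant (-8)² - 4·(16) = 0, so r = 4 is a repeated root.
Hence u_h = (C1 + C2*t)*exp(4*t).
Try u_p = A*cos(t) + B*sin(t). Substituting and equating the coefficients of cos(t) and sin(t) gives A = -105/289, B = 56/289, so u_p = -105*cos(t)/289 + 56*sin(t)/289.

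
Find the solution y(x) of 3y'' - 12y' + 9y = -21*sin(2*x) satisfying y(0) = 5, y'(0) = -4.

y = -131*exp(3*x)/26 - 56*cos(2*x)/65 + 7*sin(2*x)/65 + 109*exp(x)/10

Divide through by 3: y'' - 4y' + 3y = -7*sin(2*x).
Characteristic equation r² - 4r + 3 = 0 factors as (r - 3)(r - 1) = 0, so r = 3, 1.
Hence y_h = C1*exp(3*x) + C2*exp(x).
Try y_p = A*cos(2*x) + B*sin(2*x). Substituting and equating the coefficients of cos(2x) and sin(2x) gives A = -56/65, B = 7/65, so y_p = -56*cos(2*x)/65 + 7*sin(2*x)/65.
General solution: y = -56*cos(2*x)/65 + 7*sin(2*x)/65 + C1*exp(3*x) + C2*exp(x).
Apply the initial conditions: y(0) = -56/65 + C1 + C2 = 5 and y'(0) = 14/65 + C2 + 3*C1 = -4. Solving gives C1 = -131/26, C2 = 109/10.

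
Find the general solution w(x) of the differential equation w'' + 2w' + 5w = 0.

w = C1*cos(2*x)*exp(-x) + C2*exp(-x)*sin(2*x)

Characteristic equation r² + 2r + 5 = 0 has discriminant (2)² - 4·(5) = -16 < 0, so r = -1 ± 2i.
Hence w_h = C1*cos(2*x)*exp(-x) + C2*exp(-x)*sin(2*x).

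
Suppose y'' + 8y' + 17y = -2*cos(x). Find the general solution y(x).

Characteristic equation r² + 8r + 17 = 0 has discriminant (8)² - 4·(17) = -4 < 0, so r = -4 ± i.
Hence y_h = C1*cos(x)*exp(-4*x) + C2*exp(-4*x)*sin(x).
Try y_p = A*cos(x) + B*sin(x). Substituting and equating the coefficients of cos(x) and sin(x) gives A = -1/10, B = -1/20, so y_p = -cos(x)/10 - sin(x)/20.

y = -cos(x)/10 - sin(x)/20 + C1*cos(x)*exp(-4*x) + C2*exp(-4*x)*sin(x)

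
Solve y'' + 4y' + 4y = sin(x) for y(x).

Characteristic equation r² + 4r + 4 = 0 has discriminant (4)² - 4·(4) = 0, so r = -2 is a repeated root.
Hence y_h = (C1 + C2*x)*exp(-2*x).
Try y_p = A*cos(x) + B*sin(x). Substituting and equating the coefficients of cos(x) and sin(x) gives A = -4/25, B = 3/25, so y_p = -4*cos(x)/25 + 3*sin(x)/25.

y = -4*cos(x)/25 + 3*sin(x)/25 + C1*exp(-2*x) + C2*x*exp(-2*x)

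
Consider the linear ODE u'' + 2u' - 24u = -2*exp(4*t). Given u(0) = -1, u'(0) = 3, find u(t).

u = -18*exp(-6*t)/25 - 7*exp(4*t)/25 - t*exp(4*t)/5

Characteristic equation r² + 2r - 24 = 0 factors as (r + 6)(r - 4) = 0, so r = -6, 4.
Hence u_h = C1*exp(-6*t) + C2*exp(4*t).
Since exp(4*t) solves the homogeneous equation (r = 4 is a root of multiplicity 1), multiply the trial by t. Try u_p = A*t*exp(4*t). Substituting into the equation and dividing by exp(4*t) gives A = -1/5, so u_p = -t*exp(4*t)/5.
General solution: u = C1*exp(-6*t) + C2*exp(4*t) - t*exp(4*t)/5.
Apply the initial conditions: u(0) = C1 + C2 = -1 and u'(0) = -1/5 - 6*C1 + 4*C2 = 3. Solving gives C1 = -18/25, C2 = -7/25.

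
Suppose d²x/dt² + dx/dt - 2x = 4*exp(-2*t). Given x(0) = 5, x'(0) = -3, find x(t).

Characteristic equation r² + r - 2 = 0 factors as (r + 2)(r - 1) = 0, so r = -2, 1.
Hence x_h = C1*exp(-2*t) + C2*exp(t).
Since exp(-2*t) solves the homogeneous equation (r = -2 is a root of multiplicity 1), multiply the trial by t. Try x_p = A*t*exp(-2*t). Substituting into the equation and dividing by exp(-2*t) gives A = -4/3, so x_p = -4*t*exp(-2*t)/3.
General solution: x = C1*exp(-2*t) + C2*exp(t) - 4*t*exp(-2*t)/3.
Apply the initial conditions: x(0) = C1 + C2 = 5 and x'(0) = -4/3 + C2 - 2*C1 = -3. Solving gives C1 = 20/9, C2 = 25/9.

x = 20*exp(-2*t)/9 + 25*exp(t)/9 - 4*t*exp(-2*t)/3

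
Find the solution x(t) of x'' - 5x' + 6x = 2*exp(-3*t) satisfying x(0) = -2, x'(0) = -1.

x = -27*exp(2*t)/5 + exp(-3*t)/15 + 10*exp(3*t)/3

Characteristic equation r² - 5r + 6 = 0 factors as (r - 2)(r - 3) = 0, so r = 2, 3.
Hence x_h = C1*exp(2*t) + C2*exp(3*t).
Try x_p = A*exp(-3*t). Substituting into the equation and dividing by exp(-3*t) gives A = 1/15, so x_p = exp(-3*t)/15.
General solution: x = exp(-3*t)/15 + C1*exp(2*t) + C2*exp(3*t).
Apply the initial conditions: x(0) = 1/15 + C1 + C2 = -2 and x'(0) = -1/5 + 2*C1 + 3*C2 = -1. Solving gives C1 = -27/5, C2 = 10/3.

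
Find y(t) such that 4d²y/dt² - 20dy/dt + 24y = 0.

y = C1*exp(2*t) + C2*exp(3*t)

Divide through by 4: y'' - 5y' + 6y = 0.
Characteristic equation r² - 5r + 6 = 0 factors as (r - 2)(r - 3) = 0, so r = 2, 3.
Hence y_h = C1*exp(2*t) + C2*exp(3*t).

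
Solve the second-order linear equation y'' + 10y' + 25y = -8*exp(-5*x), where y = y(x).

Characteristic equation r² + 10r + 25 = 0 has discriminant (10)² - 4·(25) = 0, so r = -5 is a repeated root.
Hence y_h = (C1 + C2*x)*exp(-5*x).
Since exp(-5*x) solves the homogeneous equation (r = -5 is a root of multiplicity 2), multiply the trial by x^2. Try y_p = A*x^2*exp(-5*x). Substituting into the equation and dividing by exp(-5*x) gives A = -4, so y_p = -4*x^2*exp(-5*x).

y = C1*exp(-5*x) - 4*x**2*exp(-5*x) + C2*x*exp(-5*x)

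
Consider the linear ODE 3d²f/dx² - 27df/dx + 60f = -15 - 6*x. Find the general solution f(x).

Divide through by 3: f'' - 9f' + 20f = -5 - 2*x.
Characteristic equation r² - 9r + 20 = 0 factors as (r - 5)(r - 4) = 0, so r = 5, 4.
Hence f_h = C1*exp(5*x) + C2*exp(4*x).
For the particular solution try f_p = A0 + A1*x. Substituting and matching coefficients of each power of x gives A0 = -59/200, A1 = -1/10, so f_p = -59/200 - x/10.

f = -59/200 - x/10 + C1*exp(5*x) + C2*exp(4*x)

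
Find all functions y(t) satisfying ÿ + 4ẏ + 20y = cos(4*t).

y = sin(4*t)/17 + cos(4*t)/68 + C1*cos(4*t)*exp(-2*t) + C2*exp(-2*t)*sin(4*t)

Characteristic equation r² + 4r + 20 = 0 has discriminant (4)² - 4·(20) = -64 < 0, so r = -2 ± 4i.
Hence y_h = C1*cos(4*t)*exp(-2*t) + C2*exp(-2*t)*sin(4*t).
Try y_p = A*cos(4*t) + B*sin(4*t). Substituting and equating the coefficients of cos(4t) and sin(4t) gives A = 1/68, B = 1/17, so y_p = sin(4*t)/17 + cos(4*t)/68.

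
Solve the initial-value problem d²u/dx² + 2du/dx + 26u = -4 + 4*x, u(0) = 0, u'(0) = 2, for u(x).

u = -28/169 + 2*x/13 + 28*cos(5*x)*exp(-x)/169 + 68*exp(-x)*sin(5*x)/169

Characteristic equation r² + 2r + 26 = 0 has discriminant (2)² - 4·(26) = -100 < 0, so r = -1 ± 5i.
Hence u_h = C1*cos(5*x)*exp(-x) + C2*exp(-x)*sin(5*x).
For the particular solution try u_p = A0 + A1*x. Substituting and matching coefficients of each power of x gives A0 = -28/169, A1 = 2/13, so u_p = -28/169 + 2*x/13.
General solution: u = -28/169 + 2*x/13 + C1*cos(5*x)*exp(-x) + C2*exp(-x)*sin(5*x).
Apply the initial conditions: u(0) = -28/169 + C1 = 0 and u'(0) = 2/13 - C1 + 5*C2 = 2. Solving gives C1 = 28/169, C2 = 68/169.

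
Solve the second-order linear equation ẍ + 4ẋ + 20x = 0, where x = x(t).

Characteristic equation r² + 4r + 20 = 0 has discriminant (4)² - 4·(20) = -64 < 0, so r = -2 ± 4i.
Hence x_h = C1*cos(4*t)*exp(-2*t) + C2*exp(-2*t)*sin(4*t).

x = C1*cos(4*t)*exp(-2*t) + C2*exp(-2*t)*sin(4*t)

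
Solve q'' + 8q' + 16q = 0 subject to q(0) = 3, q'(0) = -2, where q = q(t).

q = 3*exp(-4*t) + 10*t*exp(-4*t)

Characteristic equation r² + 8r + 16 = 0 has discriminant (8)² - 4·(16) = 0, so r = -4 is a repeated root.
Hence q_h = (C1 + C2*t)*exp(-4*t).
Apply the initial conditions: q(0) = C1 = 3 and q'(0) = C2 - 4*C1 = -2. Solving gives C1 = 3, C2 = 10.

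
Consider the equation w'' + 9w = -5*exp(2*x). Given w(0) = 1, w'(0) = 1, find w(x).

Characteristic equation r² + 9 = 0 has discriminant (0)² - 4·(9) = -36 < 0, so r = ± 3i.
Hence w_h = C1*cos(3*x) + C2*sin(3*x).
Try w_p = A*exp(2*x). Substituting into the equation and dividing by exp(2*x) gives A = -5/13, so w_p = -5*exp(2*x)/13.
General solution: w = -5*exp(2*x)/13 + C1*cos(3*x) + C2*sin(3*x).
Apply the initial conditions: w(0) = -5/13 + C1 = 1 and w'(0) = -10/13 + 3*C2 = 1. Solving gives C1 = 18/13, C2 = 23/39.

w = -5*exp(2*x)/13 + 18*cos(3*x)/13 + 23*sin(3*x)/39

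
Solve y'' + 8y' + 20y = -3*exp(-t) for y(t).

y = -3*exp(-t)/13 + C1*cos(2*t)*exp(-4*t) + C2*exp(-4*t)*sin(2*t)

Characteristic equation r² + 8r + 20 = 0 has discriminant (8)² - 4·(20) = -16 < 0, so r = -4 ± 2i.
Hence y_h = C1*cos(2*t)*exp(-4*t) + C2*exp(-4*t)*sin(2*t).
Try y_p = A*exp(-t). Substituting into the equation and dividing by exp(-t) gives A = -3/13, so y_p = -3*exp(-t)/13.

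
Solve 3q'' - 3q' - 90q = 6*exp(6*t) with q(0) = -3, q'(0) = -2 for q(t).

q = -189*exp(6*t)/121 - 174*exp(-5*t)/121 + 2*t*exp(6*t)/11

Divide through by 3: q'' - q' - 30q = 2*exp(6*t).
Characteristic equation r² - r - 30 = 0 factors as (r + 5)(r - 6) = 0, so r = -5, 6.
Hence q_h = C1*exp(-5*t) + C2*exp(6*t).
Since exp(6*t) solves the homogeneous equation (r = 6 is a root of multiplicity 1), multiply the trial by t. Try q_p = A*t*exp(6*t). Substituting into the equation and dividing by exp(6*t) gives A = 2/11, so q_p = 2*t*exp(6*t)/11.
General solution: q = C1*exp(-5*t) + C2*exp(6*t) + 2*t*exp(6*t)/11.
Apply the initial conditions: q(0) = C1 + C2 = -3 and q'(0) = 2/11 - 5*C1 + 6*C2 = -2. Solving gives C1 = -174/121, C2 = -189/121.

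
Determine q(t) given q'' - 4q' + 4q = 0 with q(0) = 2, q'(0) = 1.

Characteristic equation r² - 4r + 4 = 0 has discriminant (-4)² - 4·(4) = 0, so r = 2 is a repeated root.
Hence q_h = (C1 + C2*t)*exp(2*t).
Apply the initial conditions: q(0) = C1 = 2 and q'(0) = C2 + 2*C1 = 1. Solving gives C1 = 2, C2 = -3.

q = 2*exp(2*t) - 3*t*exp(2*t)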